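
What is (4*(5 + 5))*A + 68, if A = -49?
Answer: -1892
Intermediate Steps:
(4*(5 + 5))*A + 68 = (4*(5 + 5))*(-49) + 68 = (4*10)*(-49) + 68 = 40*(-49) + 68 = -1960 + 68 = -1892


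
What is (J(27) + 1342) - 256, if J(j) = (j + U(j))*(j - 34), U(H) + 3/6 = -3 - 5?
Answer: 1913/2 ≈ 956.50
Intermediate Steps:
U(H) = -17/2 (U(H) = -½ + (-3 - 5) = -½ - 8 = -17/2)
J(j) = (-34 + j)*(-17/2 + j) (J(j) = (j - 17/2)*(j - 34) = (-17/2 + j)*(-34 + j) = (-34 + j)*(-17/2 + j))
(J(27) + 1342) - 256 = ((289 + 27² - 85/2*27) + 1342) - 256 = ((289 + 729 - 2295/2) + 1342) - 256 = (-259/2 + 1342) - 256 = 2425/2 - 256 = 1913/2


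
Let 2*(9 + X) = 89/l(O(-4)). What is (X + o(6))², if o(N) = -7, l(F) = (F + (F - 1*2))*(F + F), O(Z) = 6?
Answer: 14070001/57600 ≈ 244.27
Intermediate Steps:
l(F) = 2*F*(-2 + 2*F) (l(F) = (F + (F - 2))*(2*F) = (F + (-2 + F))*(2*F) = (-2 + 2*F)*(2*F) = 2*F*(-2 + 2*F))
X = -2071/240 (X = -9 + (89/((4*6*(-1 + 6))))/2 = -9 + (89/((4*6*5)))/2 = -9 + (89/120)/2 = -9 + (89*(1/120))/2 = -9 + (½)*(89/120) = -9 + 89/240 = -2071/240 ≈ -8.6292)
(X + o(6))² = (-2071/240 - 7)² = (-3751/240)² = 14070001/57600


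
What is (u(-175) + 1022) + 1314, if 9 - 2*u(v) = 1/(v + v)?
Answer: 1638351/700 ≈ 2340.5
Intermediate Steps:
u(v) = 9/2 - 1/(4*v) (u(v) = 9/2 - 1/(2*(v + v)) = 9/2 - 1/(2*v)/2 = 9/2 - 1/(4*v))
(u(-175) + 1022) + 1314 = ((¼)*(-1 + 18*(-175))/(-175) + 1022) + 1314 = ((¼)*(-1/175)*(-1 - 3150) + 1022) + 1314 = ((¼)*(-1/175)*(-3151) + 1022) + 1314 = (3151/700 + 1022) + 1314 = 718551/700 + 1314 = 1638351/700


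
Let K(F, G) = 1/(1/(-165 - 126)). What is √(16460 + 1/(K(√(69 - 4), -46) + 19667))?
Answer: √386222971771/4844 ≈ 128.30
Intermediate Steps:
K(F, G) = -291 (K(F, G) = 1/(1/(-291)) = 1/(-1/291) = -291)
√(16460 + 1/(K(√(69 - 4), -46) + 19667)) = √(16460 + 1/(-291 + 19667)) = √(16460 + 1/19376) = √(318928961/19376) = √386222971771/4844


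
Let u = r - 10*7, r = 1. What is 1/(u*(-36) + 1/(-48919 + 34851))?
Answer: 14068/34944911 ≈ 0.00040258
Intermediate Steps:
u = -69 (u = 1 - 10*7 = 1 - 70 = -69)
1/(u*(-36) + 1/(-48919 + 34851)) = 1/(-69*(-36) + 1/(-48919 + 34851)) = 1/(2484 + 1/(-14068)) = 1/(2484 - 1/14068) = 1/(34944911/14068) = 14068/34944911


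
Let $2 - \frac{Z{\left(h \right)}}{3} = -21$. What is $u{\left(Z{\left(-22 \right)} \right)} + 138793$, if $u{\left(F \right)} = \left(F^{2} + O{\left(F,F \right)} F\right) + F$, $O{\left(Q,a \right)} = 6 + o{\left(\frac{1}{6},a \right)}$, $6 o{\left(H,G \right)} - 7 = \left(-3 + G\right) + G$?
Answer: $145670$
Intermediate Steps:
$o{\left(H,G \right)} = \frac{2}{3} + \frac{G}{3}$ ($o{\left(H,G \right)} = \frac{7}{6} + \frac{\left(-3 + G\right) + G}{6} = \frac{7}{6} + \frac{-3 + 2 G}{6} = \frac{7}{6} + \left(- \frac{1}{2} + \frac{G}{3}\right) = \frac{2}{3} + \frac{G}{3}$)
$Z{\left(h \right)} = 69$ ($Z{\left(h \right)} = 6 - -63 = 6 + 63 = 69$)
$O{\left(Q,a \right)} = \frac{20}{3} + \frac{a}{3}$ ($O{\left(Q,a \right)} = 6 + \left(\frac{2}{3} + \frac{a}{3}\right) = \frac{20}{3} + \frac{a}{3}$)
$u{\left(F \right)} = F + F^{2} + F \left(\frac{20}{3} + \frac{F}{3}\right)$ ($u{\left(F \right)} = \left(F^{2} + \left(\frac{20}{3} + \frac{F}{3}\right) F\right) + F = \left(F^{2} + F \left(\frac{20}{3} + \frac{F}{3}\right)\right) + F = F + F^{2} + F \left(\frac{20}{3} + \frac{F}{3}\right)$)
$u{\left(Z{\left(-22 \right)} \right)} + 138793 = \frac{1}{3} \cdot 69 \left(23 + 4 \cdot 69\right) + 138793 = \frac{1}{3} \cdot 69 \left(23 + 276\right) + 138793 = \frac{1}{3} \cdot 69 \cdot 299 + 138793 = 6877 + 138793 = 145670$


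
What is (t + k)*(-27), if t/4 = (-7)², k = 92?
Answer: -7776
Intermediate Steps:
t = 196 (t = 4*(-7)² = 4*49 = 196)
(t + k)*(-27) = (196 + 92)*(-27) = 288*(-27) = -7776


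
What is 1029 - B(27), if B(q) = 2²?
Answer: 1025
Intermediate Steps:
B(q) = 4
1029 - B(27) = 1029 - 1*4 = 1029 - 4 = 1025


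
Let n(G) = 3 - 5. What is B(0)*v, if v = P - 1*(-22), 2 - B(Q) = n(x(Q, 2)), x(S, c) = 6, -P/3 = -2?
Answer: 112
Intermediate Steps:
P = 6 (P = -3*(-2) = 6)
n(G) = -2
B(Q) = 4 (B(Q) = 2 - 1*(-2) = 2 + 2 = 4)
v = 28 (v = 6 - 1*(-22) = 6 + 22 = 28)
B(0)*v = 4*28 = 112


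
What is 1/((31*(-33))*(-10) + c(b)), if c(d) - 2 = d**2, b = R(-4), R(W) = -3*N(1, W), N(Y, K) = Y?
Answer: 1/10241 ≈ 9.7647e-5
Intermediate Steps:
R(W) = -3 (R(W) = -3*1 = -3)
b = -3
c(d) = 2 + d**2
1/((31*(-33))*(-10) + c(b)) = 1/((31*(-33))*(-10) + (2 + (-3)**2)) = 1/(-1023*(-10) + (2 + 9)) = 1/(10230 + 11) = 1/10241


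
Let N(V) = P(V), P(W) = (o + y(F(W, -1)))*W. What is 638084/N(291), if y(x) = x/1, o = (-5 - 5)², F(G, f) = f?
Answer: 638084/28809 ≈ 22.149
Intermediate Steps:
o = 100 (o = (-10)² = 100)
y(x) = x (y(x) = x*1 = x)
P(W) = 99*W (P(W) = (100 - 1)*W = 99*W)
N(V) = 99*V
638084/N(291) = 638084/((99*291)) = 638084/28809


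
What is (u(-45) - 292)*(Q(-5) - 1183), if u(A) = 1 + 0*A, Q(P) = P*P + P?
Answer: 338433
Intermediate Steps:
Q(P) = P + P² (Q(P) = P² + P = P + P²)
u(A) = 1 (u(A) = 1 + 0 = 1)
(u(-45) - 292)*(Q(-5) - 1183) = (1 - 292)*(-5*(1 - 5) - 1183) = -291*(-5*(-4) - 1183) = -291*(20 - 1183) = -291*(-1163) = 338433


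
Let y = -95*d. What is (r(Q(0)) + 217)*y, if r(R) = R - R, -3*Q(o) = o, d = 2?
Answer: -41230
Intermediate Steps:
Q(o) = -o/3
y = -190 (y = -95*2 = -190)
r(R) = 0
(r(Q(0)) + 217)*y = (0 + 217)*(-190) = 217*(-190) = -41230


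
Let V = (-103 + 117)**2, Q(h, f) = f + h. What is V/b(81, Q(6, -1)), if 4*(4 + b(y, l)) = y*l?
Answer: 784/389 ≈ 2.0154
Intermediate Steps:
b(y, l) = -4 + l*y/4 (b(y, l) = -4 + (y*l)/4 = -4 + (l*y)/4 = -4 + l*y/4)
V = 196 (V = 14**2 = 196)
V/b(81, Q(6, -1)) = 196/(-4 + (1/4)*(-1 + 6)*81) = 196/(-4 + (1/4)*5*81) = 196/(-4 + 405/4) = 196/(389/4) = 196*(4/389) = 784/389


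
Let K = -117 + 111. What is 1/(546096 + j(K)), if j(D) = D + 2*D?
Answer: 1/546078 ≈ 1.8312e-6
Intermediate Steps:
K = -6
j(D) = 3*D
1/(546096 + j(K)) = 1/(546096 + 3*(-6)) = 1/(546096 - 18) = 1/546078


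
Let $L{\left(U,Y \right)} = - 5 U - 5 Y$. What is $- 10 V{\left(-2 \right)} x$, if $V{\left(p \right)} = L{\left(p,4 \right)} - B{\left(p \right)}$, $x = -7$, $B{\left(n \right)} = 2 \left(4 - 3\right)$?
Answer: $-840$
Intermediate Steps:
$B{\left(n \right)} = 2$ ($B{\left(n \right)} = 2 \cdot 1 = 2$)
$V{\left(p \right)} = -22 - 5 p$ ($V{\left(p \right)} = \left(- 5 p - 20\right) - 2 = \left(-20 - 5 p\right) - 2 = -22 - 5 p$)
$- 10 V{\left(-2 \right)} x = - 10 \left(-22 - -10\right) \left(-7\right) = - 10 \left(-22 + 10\right) \left(-7\right) = \left(-10\right) \left(-12\right) \left(-7\right) = 120 \left(-7\right) = -840$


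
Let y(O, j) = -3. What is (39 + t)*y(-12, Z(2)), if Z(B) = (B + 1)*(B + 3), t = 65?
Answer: -312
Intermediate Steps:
Z(B) = (1 + B)*(3 + B)
(39 + t)*y(-12, Z(2)) = (39 + 65)*(-3) = 104*(-3) = -312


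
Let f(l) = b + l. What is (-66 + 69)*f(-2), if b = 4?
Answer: 6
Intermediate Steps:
f(l) = 4 + l
(-66 + 69)*f(-2) = (-66 + 69)*(4 - 2) = 3*2 = 6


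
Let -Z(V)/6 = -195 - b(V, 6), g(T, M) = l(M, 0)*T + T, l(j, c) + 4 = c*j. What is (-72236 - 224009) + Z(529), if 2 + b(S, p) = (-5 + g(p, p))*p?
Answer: -295915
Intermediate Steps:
l(j, c) = -4 + c*j
g(T, M) = -3*T (g(T, M) = (-4 + 0*M)*T + T = (-4 + 0)*T + T = -4*T + T = -3*T)
b(S, p) = -2 + p*(-5 - 3*p) (b(S, p) = -2 + (-5 - 3*p)*p = -2 + p*(-5 - 3*p))
Z(V) = 330 (Z(V) = -6*(-195 - (-2 - 5*6 - 3*6²)) = -6*(-195 - (-2 - 30 - 3*36)) = -6*(-195 - (-2 - 30 - 108)) = -6*(-195 - 1*(-140)) = -6*(-195 + 140) = -6*(-55) = 330)
(-72236 - 224009) + Z(529) = (-72236 - 224009) + 330 = -296245 + 330 = -295915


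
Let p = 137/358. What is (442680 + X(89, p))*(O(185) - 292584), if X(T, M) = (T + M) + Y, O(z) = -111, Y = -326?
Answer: -46361345790045/358 ≈ -1.2950e+11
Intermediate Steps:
p = 137/358 (p = 137*(1/358) = 137/358 ≈ 0.38268)
X(T, M) = -326 + M + T (X(T, M) = (T + M) - 326 = (M + T) - 326 = -326 + M + T)
(442680 + X(89, p))*(O(185) - 292584) = (442680 + (-326 + 137/358 + 89))*(-111 - 292584) = (442680 - 84709/358)*(-292695) = (158394731/358)*(-292695) = -46361345790045/358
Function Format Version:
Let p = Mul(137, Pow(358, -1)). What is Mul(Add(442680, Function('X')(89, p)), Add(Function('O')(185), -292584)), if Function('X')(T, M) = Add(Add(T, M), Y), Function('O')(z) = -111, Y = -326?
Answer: Rational(-46361345790045, 358) ≈ -1.2950e+11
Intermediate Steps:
p = Rational(137, 358) (p = Mul(137, Rational(1, 358)) = Rational(137, 358) ≈ 0.38268)
Function('X')(T, M) = Add(-326, M, T) (Function('X')(T, M) = Add(Add(T, M), -326) = Add(Add(M, T), -326) = Add(-326, M, T))
Mul(Add(442680, Function('X')(89, p)), Add(Function('O')(185), -292584)) = Mul(Add(442680, Add(-326, Rational(137, 358), 89)), Add(-111, -292584)) = Mul(Add(442680, Rational(-84709, 358)), -292695) = Mul(Rational(158394731, 358), -292695) = Rational(-46361345790045, 358)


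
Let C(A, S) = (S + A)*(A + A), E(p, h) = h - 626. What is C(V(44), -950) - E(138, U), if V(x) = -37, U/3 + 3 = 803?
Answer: 71264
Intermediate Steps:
U = 2400 (U = -9 + 3*803 = -9 + 2409 = 2400)
E(p, h) = -626 + h
C(A, S) = 2*A*(A + S) (C(A, S) = (A + S)*(2*A) = 2*A*(A + S))
C(V(44), -950) - E(138, U) = 2*(-37)*(-37 - 950) - (-626 + 2400) = 2*(-37)*(-987) - 1*1774 = 73038 - 1774 = 71264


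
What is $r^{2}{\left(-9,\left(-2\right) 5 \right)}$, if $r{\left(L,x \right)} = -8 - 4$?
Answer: $144$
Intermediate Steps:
$r{\left(L,x \right)} = -12$ ($r{\left(L,x \right)} = -8 - 4 = -12$)
$r^{2}{\left(-9,\left(-2\right) 5 \right)} = \left(-12\right)^{2} = 144$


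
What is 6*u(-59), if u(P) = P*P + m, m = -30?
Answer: 20706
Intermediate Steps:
u(P) = -30 + P² (u(P) = P*P - 30 = P² - 30 = -30 + P²)
6*u(-59) = 6*(-30 + (-59)²) = 6*(-30 + 3481) = 6*3451 = 20706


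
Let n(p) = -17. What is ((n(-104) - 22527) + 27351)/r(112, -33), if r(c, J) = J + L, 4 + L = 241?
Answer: 4807/204 ≈ 23.564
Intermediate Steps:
L = 237 (L = -4 + 241 = 237)
r(c, J) = 237 + J (r(c, J) = J + 237 = 237 + J)
((n(-104) - 22527) + 27351)/r(112, -33) = ((-17 - 22527) + 27351)/(237 - 33) = (-22544 + 27351)/204 = 4807*(1/204) = 4807/204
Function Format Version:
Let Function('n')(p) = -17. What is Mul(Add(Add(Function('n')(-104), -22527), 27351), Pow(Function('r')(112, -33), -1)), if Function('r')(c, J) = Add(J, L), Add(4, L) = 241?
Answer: Rational(4807, 204) ≈ 23.564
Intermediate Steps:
L = 237 (L = Add(-4, 241) = 237)
Function('r')(c, J) = Add(237, J) (Function('r')(c, J) = Add(J, 237) = Add(237, J))
Mul(Add(Add(Function('n')(-104), -22527), 27351), Pow(Function('r')(112, -33), -1)) = Mul(Add(Add(-17, -22527), 27351), Pow(Add(237, -33), -1)) = Mul(Add(-22544, 27351), Pow(204, -1)) = Mul(4807, Rational(1, 204)) = Rational(4807, 204)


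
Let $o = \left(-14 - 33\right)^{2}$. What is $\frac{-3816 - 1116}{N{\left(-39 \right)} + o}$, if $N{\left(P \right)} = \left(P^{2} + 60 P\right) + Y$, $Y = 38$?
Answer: $- \frac{411}{119} \approx -3.4538$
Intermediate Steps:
$o = 2209$ ($o = \left(-47\right)^{2} = 2209$)
$N{\left(P \right)} = 38 + P^{2} + 60 P$ ($N{\left(P \right)} = \left(P^{2} + 60 P\right) + 38 = 38 + P^{2} + 60 P$)
$\frac{-3816 - 1116}{N{\left(-39 \right)} + o} = \frac{-3816 - 1116}{\left(38 + \left(-39\right)^{2} + 60 \left(-39\right)\right) + 2209} = \frac{-3816 + \left(-1891 + 775\right)}{\left(38 + 1521 - 2340\right) + 2209} = \frac{-3816 - 1116}{-781 + 2209} = - \frac{4932}{1428} = \left(-4932\right) \frac{1}{1428} = - \frac{411}{119}$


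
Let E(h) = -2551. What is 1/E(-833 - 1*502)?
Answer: -1/2551 ≈ -0.00039200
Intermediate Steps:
1/E(-833 - 1*502) = 1/(-2551) = -1/2551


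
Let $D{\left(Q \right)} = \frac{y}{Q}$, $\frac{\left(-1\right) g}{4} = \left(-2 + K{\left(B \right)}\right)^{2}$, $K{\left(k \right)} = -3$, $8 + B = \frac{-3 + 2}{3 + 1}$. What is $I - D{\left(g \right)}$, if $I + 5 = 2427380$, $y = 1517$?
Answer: $\frac{242739017}{100} \approx 2.4274 \cdot 10^{6}$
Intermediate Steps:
$B = - \frac{33}{4}$ ($B = -8 + \frac{-3 + 2}{3 + 1} = -8 - \frac{1}{4} = - \frac{33}{4} \approx -8.25$)
$g = -100$ ($g = - 4 \left(-2 - 3\right)^{2} = - 4 \left(-5\right)^{2} = \left(-4\right) 25 = -100$)
$D{\left(Q \right)} = \frac{1517}{Q}$
$I = 2427375$ ($I = -5 + 2427380 = 2427375$)
$I - D{\left(g \right)} = 2427375 - \frac{1517}{-100} = 2427375 - 1517 \left(- \frac{1}{100}\right) = 2427375 - - \frac{1517}{100} = 2427375 + \frac{1517}{100} = \frac{242739017}{100}$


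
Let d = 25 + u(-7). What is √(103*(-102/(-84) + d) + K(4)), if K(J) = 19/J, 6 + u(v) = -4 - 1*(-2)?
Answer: √368641/14 ≈ 43.368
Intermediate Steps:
u(v) = -8 (u(v) = -6 + (-4 - 1*(-2)) = -6 + (-4 + 2) = -6 - 2 = -8)
d = 17 (d = 25 - 8 = 17)
√(103*(-102/(-84) + d) + K(4)) = √(103*(-102/(-84) + 17) + 19/4) = √(103*(-102*(-1/84) + 17) + 19*(¼)) = √(103*(17/14 + 17) + 19/4) = √(103*(255/14) + 19/4) = √(26265/14 + 19/4) = √(52663/28) = √368641/14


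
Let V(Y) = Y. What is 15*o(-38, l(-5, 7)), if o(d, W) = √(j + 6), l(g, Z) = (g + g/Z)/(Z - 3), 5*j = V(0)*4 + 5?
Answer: 15*√7 ≈ 39.686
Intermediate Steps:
j = 1 (j = (0*4 + 5)/5 = (0 + 5)/5 = (⅕)*5 = 1)
l(g, Z) = (g + g/Z)/(-3 + Z)
o(d, W) = √7 (o(d, W) = √(1 + 6) = √7)
15*o(-38, l(-5, 7)) = 15*√7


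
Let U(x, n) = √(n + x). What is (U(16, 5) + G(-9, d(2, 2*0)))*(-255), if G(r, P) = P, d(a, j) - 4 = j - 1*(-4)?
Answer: -2040 - 255*√21 ≈ -3208.6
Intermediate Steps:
d(a, j) = 8 + j (d(a, j) = 4 + (j - 1*(-4)) = 4 + (j + 4) = 4 + (4 + j) = 8 + j)
(U(16, 5) + G(-9, d(2, 2*0)))*(-255) = (√(5 + 16) + (8 + 2*0))*(-255) = (√21 + (8 + 0))*(-255) = (√21 + 8)*(-255) = (8 + √21)*(-255) = -2040 - 255*√21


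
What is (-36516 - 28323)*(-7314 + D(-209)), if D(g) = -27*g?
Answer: 108345969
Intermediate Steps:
(-36516 - 28323)*(-7314 + D(-209)) = (-36516 - 28323)*(-7314 - 27*(-209)) = -64839*(-7314 + 5643) = -64839*(-1671) = 108345969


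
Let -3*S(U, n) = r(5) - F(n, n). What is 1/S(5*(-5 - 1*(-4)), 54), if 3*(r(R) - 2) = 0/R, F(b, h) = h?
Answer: 3/52 ≈ 0.057692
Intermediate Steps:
r(R) = 2 (r(R) = 2 + (0/R)/3 = 2 + (⅓)*0 = 2 + 0 = 2)
S(U, n) = -⅔ + n/3 (S(U, n) = -(2 - n)/3 = -⅔ + n/3)
1/S(5*(-5 - 1*(-4)), 54) = 1/(-⅔ + (⅓)*54) = 1/(-⅔ + 18) = 1/(52/3) = 3/52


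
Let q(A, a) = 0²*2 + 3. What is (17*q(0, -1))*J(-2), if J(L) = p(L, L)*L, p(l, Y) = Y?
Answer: 204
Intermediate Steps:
q(A, a) = 3 (q(A, a) = 0*2 + 3 = 0 + 3 = 3)
J(L) = L² (J(L) = L*L = L²)
(17*q(0, -1))*J(-2) = (17*3)*(-2)² = 51*4 = 204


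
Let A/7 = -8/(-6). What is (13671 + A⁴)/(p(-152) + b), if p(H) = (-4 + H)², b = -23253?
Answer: 1722007/87723 ≈ 19.630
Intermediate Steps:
A = 28/3 (A = 7*(-8/(-6)) = 7*(-8*(-⅙)) = 7*(4/3) = 28/3 ≈ 9.3333)
(13671 + A⁴)/(p(-152) + b) = (13671 + (28/3)⁴)/((-4 - 152)² - 23253) = (13671 + 614656/81)/((-156)² - 23253) = 1722007/(81*(24336 - 23253)) = (1722007/81)/1083 = (1722007/81)*(1/1083) = 1722007/87723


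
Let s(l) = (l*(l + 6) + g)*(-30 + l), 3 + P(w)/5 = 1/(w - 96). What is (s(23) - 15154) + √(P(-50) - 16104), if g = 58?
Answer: -20229 + I*√343593334/146 ≈ -20229.0 + 126.96*I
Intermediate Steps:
P(w) = -15 + 5/(-96 + w) (P(w) = -15 + 5/(w - 96) = -15 + 5/(-96 + w))
s(l) = (-30 + l)*(58 + l*(6 + l)) (s(l) = (l*(l + 6) + 58)*(-30 + l) = (l*(6 + l) + 58)*(-30 + l) = (58 + l*(6 + l))*(-30 + l) = (-30 + l)*(58 + l*(6 + l)))
(s(23) - 15154) + √(P(-50) - 16104) = ((-1740 + 23³ - 122*23 - 24*23²) - 15154) + √(5*(289 - 3*(-50))/(-96 - 50) - 16104) = ((-1740 + 12167 - 2806 - 24*529) - 15154) + √(5*(289 + 150)/(-146) - 16104) = ((-1740 + 12167 - 2806 - 12696) - 15154) + √(5*(-1/146)*439 - 16104) = (-5075 - 15154) + √(-2195/146 - 16104) = -20229 + √(-2353379/146) = -20229 + I*√343593334/146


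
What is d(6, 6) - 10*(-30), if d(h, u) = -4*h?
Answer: 276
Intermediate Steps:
d(6, 6) - 10*(-30) = -4*6 - 10*(-30) = -24 + 300 = 276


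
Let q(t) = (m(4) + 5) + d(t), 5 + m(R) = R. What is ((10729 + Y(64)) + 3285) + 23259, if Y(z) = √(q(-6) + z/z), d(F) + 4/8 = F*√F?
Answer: 37273 + √(18 - 24*I*√6)/2 ≈ 37276.0 - 2.3314*I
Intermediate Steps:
m(R) = -5 + R
d(F) = -½ + F^(3/2) (d(F) = -½ + F*√F = -½ + F^(3/2))
q(t) = 7/2 + t^(3/2) (q(t) = ((-5 + 4) + 5) + (-½ + t^(3/2)) = (-1 + 5) + (-½ + t^(3/2)) = 4 + (-½ + t^(3/2)) = 7/2 + t^(3/2))
Y(z) = √(9/2 - 6*I*√6) (Y(z) = √((7/2 + (-6)^(3/2)) + z/z) = √((7/2 - 6*I*√6) + 1) = √(9/2 - 6*I*√6))
((10729 + Y(64)) + 3285) + 23259 = ((10729 + √(18 - 24*I*√6)/2) + 3285) + 23259 = (14014 + √(18 - 24*I*√6)/2) + 23259 = 37273 + √(18 - 24*I*√6)/2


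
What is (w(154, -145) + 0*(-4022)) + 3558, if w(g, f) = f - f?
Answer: 3558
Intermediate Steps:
w(g, f) = 0
(w(154, -145) + 0*(-4022)) + 3558 = (0 + 0*(-4022)) + 3558 = (0 + 0) + 3558 = 0 + 3558 = 3558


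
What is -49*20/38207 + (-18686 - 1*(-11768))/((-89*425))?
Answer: 227247526/1445179775 ≈ 0.15725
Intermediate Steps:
-49*20/38207 + (-18686 - 1*(-11768))/((-89*425)) = -980*1/38207 + (-18686 + 11768)/(-37825) = -980/38207 - 6918*(-1/37825) = -980/38207 + 6918/37825 = 227247526/1445179775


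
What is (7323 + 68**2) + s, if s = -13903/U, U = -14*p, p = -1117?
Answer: 186813283/15638 ≈ 11946.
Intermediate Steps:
U = 15638 (U = -14*(-1117) = 15638)
s = -13903/15638 ≈ -0.88905
(7323 + 68**2) + s = (7323 + 68**2) - 13903/15638 = (7323 + 4624) - 13903/15638 = 11947 - 13903/15638 = 186813283/15638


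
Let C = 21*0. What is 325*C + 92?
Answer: 92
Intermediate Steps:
C = 0
325*C + 92 = 325*0 + 92 = 0 + 92 = 92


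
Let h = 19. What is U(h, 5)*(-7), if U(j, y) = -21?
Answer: 147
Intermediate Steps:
U(h, 5)*(-7) = -21*(-7) = 147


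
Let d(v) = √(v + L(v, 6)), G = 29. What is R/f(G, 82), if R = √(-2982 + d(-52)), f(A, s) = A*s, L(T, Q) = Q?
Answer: √(-2982 + I*√46)/2378 ≈ 2.6115e-5 + 0.022964*I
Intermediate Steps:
d(v) = √(6 + v) (d(v) = √(v + 6) = √(6 + v))
R = √(-2982 + I*√46) (R = √(-2982 + √(6 - 52)) = √(-2982 + √(-46)) = √(-2982 + I*√46) ≈ 0.0621 + 54.608*I)
R/f(G, 82) = √(-2982 + I*√46)/((29*82)) = √(-2982 + I*√46)/2378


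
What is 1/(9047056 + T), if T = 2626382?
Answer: 1/11673438 ≈ 8.5665e-8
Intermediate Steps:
1/(9047056 + T) = 1/(9047056 + 2626382) = 1/11673438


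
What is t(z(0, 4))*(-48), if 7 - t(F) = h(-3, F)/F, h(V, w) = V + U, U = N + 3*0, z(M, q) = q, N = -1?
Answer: -384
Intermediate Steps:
U = -1 (U = -1 + 3*0 = -1 + 0 = -1)
h(V, w) = -1 + V (h(V, w) = V - 1 = -1 + V)
t(F) = 7 + 4/F (t(F) = 7 - (-1 - 3)/F = 7 - (-4)/F = 7 + 4/F)
t(z(0, 4))*(-48) = (7 + 4/4)*(-48) = (7 + 4*(1/4))*(-48) = (7 + 1)*(-48) = 8*(-48) = -384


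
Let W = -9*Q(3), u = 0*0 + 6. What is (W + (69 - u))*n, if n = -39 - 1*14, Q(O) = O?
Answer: -1908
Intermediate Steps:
u = 6 (u = 0 + 6 = 6)
n = -53 (n = -39 - 14 = -53)
W = -27 (W = -9*3 = -27)
(W + (69 - u))*n = (-27 + (69 - 1*6))*(-53) = (-27 + (69 - 6))*(-53) = (-27 + 63)*(-53) = 36*(-53) = -1908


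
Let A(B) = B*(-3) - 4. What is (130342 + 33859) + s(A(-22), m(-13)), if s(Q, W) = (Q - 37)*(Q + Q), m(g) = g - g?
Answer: 167301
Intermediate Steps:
A(B) = -4 - 3*B (A(B) = -3*B - 4 = -4 - 3*B)
m(g) = 0
s(Q, W) = 2*Q*(-37 + Q) (s(Q, W) = (-37 + Q)*(2*Q) = 2*Q*(-37 + Q))
(130342 + 33859) + s(A(-22), m(-13)) = (130342 + 33859) + 2*(-4 - 3*(-22))*(-37 + (-4 - 3*(-22))) = 164201 + 2*(-4 + 66)*(-37 + (-4 + 66)) = 164201 + 2*62*(-37 + 62) = 164201 + 2*62*25 = 164201 + 3100 = 167301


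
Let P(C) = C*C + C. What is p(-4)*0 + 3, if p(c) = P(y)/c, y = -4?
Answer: 3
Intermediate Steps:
P(C) = C + C² (P(C) = C² + C = C + C²)
p(c) = 12/c (p(c) = (-4*(1 - 4))/c = (-4*(-3))/c = 12/c)
p(-4)*0 + 3 = (12/(-4))*0 + 3 = (12*(-¼))*0 + 3 = -3*0 + 3 = 0 + 3 = 3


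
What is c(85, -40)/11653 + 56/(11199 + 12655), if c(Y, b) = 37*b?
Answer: -17325676/138985331 ≈ -0.12466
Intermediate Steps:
c(85, -40)/11653 + 56/(11199 + 12655) = (37*(-40))/11653 + 56/(11199 + 12655) = -1480*1/11653 + 56/23854 = -1480/11653 + 56*(1/23854) = -1480/11653 + 28/11927 = -17325676/138985331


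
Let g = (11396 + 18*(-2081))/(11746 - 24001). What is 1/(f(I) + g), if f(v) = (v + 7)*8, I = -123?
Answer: -12255/11346578 ≈ -0.0010801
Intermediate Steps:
f(v) = 56 + 8*v (f(v) = (7 + v)*8 = 56 + 8*v)
g = 26062/12255 (g = (11396 - 37458)/(-12255) = -26062*(-1/12255) = 26062/12255 ≈ 2.1266)
1/(f(I) + g) = 1/((56 + 8*(-123)) + 26062/12255) = 1/((56 - 984) + 26062/12255) = 1/(-928 + 26062/12255) = 1/(-11346578/12255) = -12255/11346578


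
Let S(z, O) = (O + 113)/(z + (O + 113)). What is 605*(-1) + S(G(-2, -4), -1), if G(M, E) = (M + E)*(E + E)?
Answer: -6043/10 ≈ -604.30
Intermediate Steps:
G(M, E) = 2*E*(E + M) (G(M, E) = (E + M)*(2*E) = 2*E*(E + M))
S(z, O) = (113 + O)/(113 + O + z) (S(z, O) = (113 + O)/(z + (113 + O)) = (113 + O)/(113 + O + z))
605*(-1) + S(G(-2, -4), -1) = 605*(-1) + (113 - 1)/(113 - 1 + 2*(-4)*(-4 - 2)) = -605 + 112/(113 - 1 + 2*(-4)*(-6)) = -605 + 112/(113 - 1 + 48) = -605 + 112/160 = -605 + (1/160)*112 = -605 + 7/10 = -6043/10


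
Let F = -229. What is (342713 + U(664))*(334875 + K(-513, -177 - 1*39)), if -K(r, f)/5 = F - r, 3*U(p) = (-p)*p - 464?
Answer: 65221463815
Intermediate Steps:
U(p) = -464/3 - p²/3 (U(p) = ((-p)*p - 464)/3 = (-p² - 464)/3 = (-464 - p²)/3 = -464/3 - p²/3)
K(r, f) = 1145 + 5*r (K(r, f) = -5*(-229 - r) = 1145 + 5*r)
(342713 + U(664))*(334875 + K(-513, -177 - 1*39)) = (342713 + (-464/3 - ⅓*664²))*(334875 + (1145 + 5*(-513))) = (342713 + (-464/3 - ⅓*440896))*(334875 + (1145 - 2565)) = (342713 + (-464/3 - 440896/3))*(334875 - 1420) = (342713 - 147120)*333455 = 195593*333455 = 65221463815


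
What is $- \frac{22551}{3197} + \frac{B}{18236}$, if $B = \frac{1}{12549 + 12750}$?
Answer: $- \frac{10403961667567}{1474944147108} \approx -7.0538$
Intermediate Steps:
$B = \frac{1}{25299} \approx 3.9527 \cdot 10^{-5}$
$- \frac{22551}{3197} + \frac{B}{18236} = - \frac{22551}{3197} + \frac{1}{25299 \cdot 18236} = \left(-22551\right) \frac{1}{3197} + \frac{1}{25299} \cdot \frac{1}{18236} = - \frac{22551}{3197} + \frac{1}{461352564} = - \frac{10403961667567}{1474944147108}$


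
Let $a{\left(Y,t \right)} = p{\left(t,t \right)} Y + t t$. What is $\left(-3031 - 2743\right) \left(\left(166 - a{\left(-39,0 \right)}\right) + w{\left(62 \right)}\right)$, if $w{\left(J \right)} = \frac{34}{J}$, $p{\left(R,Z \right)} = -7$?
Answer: $\frac{19054200}{31} \approx 6.1465 \cdot 10^{5}$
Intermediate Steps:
$a{\left(Y,t \right)} = t^{2} - 7 Y$ ($a{\left(Y,t \right)} = - 7 Y + t t = - 7 Y + t^{2} = t^{2} - 7 Y$)
$\left(-3031 - 2743\right) \left(\left(166 - a{\left(-39,0 \right)}\right) + w{\left(62 \right)}\right) = \left(-3031 - 2743\right) \left(\left(166 - \left(0^{2} - -273\right)\right) + \frac{34}{62}\right) = - 5774 \left(\left(166 - \left(0 + 273\right)\right) + 34 \cdot \frac{1}{62}\right) = - 5774 \left(\left(166 - 273\right) + \frac{17}{31}\right) = - 5774 \left(-107 + \frac{17}{31}\right) = \left(-5774\right) \left(- \frac{3300}{31}\right) = \frac{19054200}{31}$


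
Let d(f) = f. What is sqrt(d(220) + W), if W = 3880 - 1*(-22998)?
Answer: sqrt(27098) ≈ 164.61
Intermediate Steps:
W = 26878 (W = 3880 + 22998 = 26878)
sqrt(d(220) + W) = sqrt(220 + 26878) = sqrt(27098)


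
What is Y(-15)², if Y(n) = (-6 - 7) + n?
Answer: 784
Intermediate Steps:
Y(n) = -13 + n
Y(-15)² = (-13 - 15)² = (-28)² = 784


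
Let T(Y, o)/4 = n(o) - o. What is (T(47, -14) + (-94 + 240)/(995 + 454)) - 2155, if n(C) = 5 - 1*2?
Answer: -3023917/1449 ≈ -2086.9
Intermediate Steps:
n(C) = 3 (n(C) = 5 - 2 = 3)
T(Y, o) = 12 - 4*o (T(Y, o) = 4*(3 - o) = 12 - 4*o)
(T(47, -14) + (-94 + 240)/(995 + 454)) - 2155 = ((12 - 4*(-14)) + (-94 + 240)/(995 + 454)) - 2155 = ((12 + 56) + 146/1449) - 2155 = (68 + 146*(1/1449)) - 2155 = (68 + 146/1449) - 2155 = 98678/1449 - 2155 = -3023917/1449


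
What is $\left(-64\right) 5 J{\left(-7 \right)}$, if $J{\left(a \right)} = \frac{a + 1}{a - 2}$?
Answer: $- \frac{640}{3} \approx -213.33$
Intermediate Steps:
$J{\left(a \right)} = \frac{1 + a}{-2 + a}$
$\left(-64\right) 5 J{\left(-7 \right)} = \left(-64\right) 5 \frac{1 - 7}{-2 - 7} = - 320 \frac{1}{-9} \left(-6\right) = - 320 \left(\left(- \frac{1}{9}\right) \left(-6\right)\right) = \left(-320\right) \frac{2}{3} = - \frac{640}{3}$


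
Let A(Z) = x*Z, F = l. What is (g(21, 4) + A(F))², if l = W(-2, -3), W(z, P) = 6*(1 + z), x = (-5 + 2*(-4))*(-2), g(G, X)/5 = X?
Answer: 18496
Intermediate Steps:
g(G, X) = 5*X
x = 26 (x = (-5 - 8)*(-2) = -13*(-2) = 26)
W(z, P) = 6 + 6*z
l = -6 (l = 6 + 6*(-2) = 6 - 12 = -6)
F = -6
A(Z) = 26*Z
(g(21, 4) + A(F))² = (5*4 + 26*(-6))² = (20 - 156)² = (-136)² = 18496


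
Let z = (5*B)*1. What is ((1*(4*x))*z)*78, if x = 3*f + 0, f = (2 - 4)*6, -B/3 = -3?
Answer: -505440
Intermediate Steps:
B = 9 (B = -3*(-3) = 9)
f = -12 (f = -2*6 = -12)
z = 45 (z = (5*9)*1 = 45*1 = 45)
x = -36 (x = 3*(-12) + 0 = -36 + 0 = -36)
((1*(4*x))*z)*78 = ((1*(4*(-36)))*45)*78 = ((1*(-144))*45)*78 = -144*45*78 = -6480*78 = -505440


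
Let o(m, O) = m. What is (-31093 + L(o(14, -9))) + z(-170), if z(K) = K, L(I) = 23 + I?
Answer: -31226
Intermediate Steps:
(-31093 + L(o(14, -9))) + z(-170) = (-31093 + (23 + 14)) - 170 = (-31093 + 37) - 170 = -31056 - 170 = -31226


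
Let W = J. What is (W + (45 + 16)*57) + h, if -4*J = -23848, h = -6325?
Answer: 3114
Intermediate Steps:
J = 5962 (J = -¼*(-23848) = 5962)
W = 5962
(W + (45 + 16)*57) + h = (5962 + (45 + 16)*57) - 6325 = (5962 + 61*57) - 6325 = (5962 + 3477) - 6325 = 9439 - 6325 = 3114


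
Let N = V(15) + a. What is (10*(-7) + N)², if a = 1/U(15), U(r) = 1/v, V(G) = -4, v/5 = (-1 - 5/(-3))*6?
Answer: 2916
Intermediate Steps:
v = 20 (v = 5*((-1 - 5/(-3))*6) = 5*((-1 - 5*(-⅓))*6) = 5*((-1 + 5/3)*6) = 5*((⅔)*6) = 5*4 = 20)
U(r) = 1/20
a = 20 (a = 1/(1/20) = 20)
N = 16 (N = -4 + 20 = 16)
(10*(-7) + N)² = (10*(-7) + 16)² = (-70 + 16)² = (-54)² = 2916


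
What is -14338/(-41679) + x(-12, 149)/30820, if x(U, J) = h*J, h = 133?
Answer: 1267849903/1284546780 ≈ 0.98700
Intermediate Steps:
x(U, J) = 133*J
-14338/(-41679) + x(-12, 149)/30820 = -14338/(-41679) + (133*149)/30820 = -14338*(-1/41679) + 19817*(1/30820) = 14338/41679 + 19817/30820 = 1267849903/1284546780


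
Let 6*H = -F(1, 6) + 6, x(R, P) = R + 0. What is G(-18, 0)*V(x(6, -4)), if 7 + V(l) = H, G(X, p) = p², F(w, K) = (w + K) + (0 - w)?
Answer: 0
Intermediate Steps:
F(w, K) = K (F(w, K) = (K + w) - w = K)
x(R, P) = R
H = 0 (H = (-1*6 + 6)/6 = (-6 + 6)/6 = (⅙)*0 = 0)
V(l) = -7 (V(l) = -7 + 0 = -7)
G(-18, 0)*V(x(6, -4)) = 0²*(-7) = 0*(-7) = 0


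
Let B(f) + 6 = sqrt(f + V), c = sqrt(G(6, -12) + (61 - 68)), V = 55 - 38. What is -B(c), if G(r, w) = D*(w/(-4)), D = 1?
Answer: 6 - sqrt(17 + 2*I) ≈ 1.8698 - 0.24212*I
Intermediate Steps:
G(r, w) = -w/4 (G(r, w) = 1*(w/(-4)) = 1*(w*(-1/4)) = 1*(-w/4) = -w/4)
V = 17
c = 2*I (c = sqrt(-1/4*(-12) + (61 - 68)) = sqrt(3 - 7) = sqrt(-4) = 2*I ≈ 2.0*I)
B(f) = -6 + sqrt(17 + f) (B(f) = -6 + sqrt(f + 17) = -6 + sqrt(17 + f))
-B(c) = -(-6 + sqrt(17 + 2*I)) = 6 - sqrt(17 + 2*I)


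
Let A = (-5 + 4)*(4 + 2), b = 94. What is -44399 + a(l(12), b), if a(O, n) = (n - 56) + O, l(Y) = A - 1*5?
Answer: -44372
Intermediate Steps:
A = -6 (A = -1*6 = -6)
l(Y) = -11 (l(Y) = -6 - 1*5 = -6 - 5 = -11)
a(O, n) = -56 + O + n (a(O, n) = (-56 + n) + O = -56 + O + n)
-44399 + a(l(12), b) = -44399 + (-56 - 11 + 94) = -44399 + 27 = -44372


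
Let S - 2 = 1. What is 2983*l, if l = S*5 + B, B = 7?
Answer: 65626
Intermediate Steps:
S = 3 (S = 2 + 1 = 3)
l = 22 (l = 3*5 + 7 = 15 + 7 = 22)
2983*l = 2983*22 = 65626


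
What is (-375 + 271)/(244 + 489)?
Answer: -104/733 ≈ -0.14188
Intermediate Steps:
(-375 + 271)/(244 + 489) = -104/733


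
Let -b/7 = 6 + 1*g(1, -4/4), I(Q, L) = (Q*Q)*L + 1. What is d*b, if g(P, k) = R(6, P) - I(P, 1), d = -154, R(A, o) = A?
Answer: 10780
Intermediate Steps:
I(Q, L) = 1 + L*Q**2 (I(Q, L) = Q**2*L + 1 = L*Q**2 + 1 = 1 + L*Q**2)
g(P, k) = 5 - P**2 (g(P, k) = 6 - (1 + 1*P**2) = 6 - (1 + P**2) = 6 + (-1 - P**2) = 5 - P**2)
b = -70 (b = -7*(6 + 1*(5 - 1*1**2)) = -7*(6 + 1*(5 - 1*1)) = -7*(6 + 1*(5 - 1)) = -7*(6 + 1*4) = -7*(6 + 4) = -7*10 = -70)
d*b = -154*(-70) = 10780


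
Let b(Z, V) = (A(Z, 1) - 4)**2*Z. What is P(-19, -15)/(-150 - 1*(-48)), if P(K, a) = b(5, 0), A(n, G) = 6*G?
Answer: -10/51 ≈ -0.19608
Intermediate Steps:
b(Z, V) = 4*Z (b(Z, V) = (6*1 - 4)**2*Z = (6 - 4)**2*Z = 2**2*Z = 4*Z)
P(K, a) = 20 (P(K, a) = 4*5 = 20)
P(-19, -15)/(-150 - 1*(-48)) = 20/(-150 - 1*(-48)) = 20/(-150 + 48) = 20/(-102) = 20*(-1/102) = -10/51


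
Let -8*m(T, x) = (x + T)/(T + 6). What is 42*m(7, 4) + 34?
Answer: 1537/52 ≈ 29.558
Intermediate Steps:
m(T, x) = -(T + x)/(8*(6 + T)) (m(T, x) = -(x + T)/(8*(T + 6)) = -(T + x)/(8*(6 + T)))
42*m(7, 4) + 34 = 42*((-1*7 - 1*4)/(8*(6 + 7))) + 34 = 42*((⅛)*(-7 - 4)/13) + 34 = 42*((⅛)*(1/13)*(-11)) + 34 = 42*(-11/104) + 34 = -231/52 + 34 = 1537/52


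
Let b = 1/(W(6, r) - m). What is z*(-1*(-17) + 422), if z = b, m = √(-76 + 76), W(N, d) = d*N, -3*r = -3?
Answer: 439/6 ≈ 73.167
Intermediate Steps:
r = 1 (r = -⅓*(-3) = 1)
W(N, d) = N*d
m = 0 (m = √0 = 0)
b = ⅙ (b = 1/(6*1 - 1*0) = 1/(6 + 0) = 1/6 = ⅙ ≈ 0.16667)
z = ⅙ ≈ 0.16667
z*(-1*(-17) + 422) = (-1*(-17) + 422)/6 = (17 + 422)/6 = (⅙)*439 = 439/6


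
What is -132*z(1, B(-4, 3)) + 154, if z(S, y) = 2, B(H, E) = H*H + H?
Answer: -110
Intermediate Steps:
B(H, E) = H + H² (B(H, E) = H² + H = H + H²)
-132*z(1, B(-4, 3)) + 154 = -132*2 + 154 = -264 + 154 = -110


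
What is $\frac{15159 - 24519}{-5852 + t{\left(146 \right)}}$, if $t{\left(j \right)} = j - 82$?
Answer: $\frac{2340}{1447} \approx 1.6171$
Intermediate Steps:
$t{\left(j \right)} = -82 + j$ ($t{\left(j \right)} = j - 82 = -82 + j$)
$\frac{15159 - 24519}{-5852 + t{\left(146 \right)}} = \frac{15159 - 24519}{-5852 + \left(-82 + 146\right)} = - \frac{9360}{-5852 + 64} = - \frac{9360}{-5788} = \left(-9360\right) \left(- \frac{1}{5788}\right) = \frac{2340}{1447}$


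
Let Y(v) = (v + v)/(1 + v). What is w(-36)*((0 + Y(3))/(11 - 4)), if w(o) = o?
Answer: -54/7 ≈ -7.7143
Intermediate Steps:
Y(v) = 2*v/(1 + v) (Y(v) = (2*v)/(1 + v) = 2*v/(1 + v))
w(-36)*((0 + Y(3))/(11 - 4)) = -36*(0 + 2*3/(1 + 3))/(11 - 4) = -36*(0 + 2*3/4)/7 = -36*(0 + 2*3*(¼))/7 = -36*(0 + 3/2)/7 = -54/7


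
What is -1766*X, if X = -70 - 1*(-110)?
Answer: -70640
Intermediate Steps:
X = 40 (X = -70 + 110 = 40)
-1766*X = -1766*40 = -70640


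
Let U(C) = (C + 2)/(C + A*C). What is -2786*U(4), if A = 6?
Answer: -597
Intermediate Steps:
U(C) = (2 + C)/(7*C) (U(C) = (C + 2)/(C + 6*C) = (2 + C)/((7*C)) = (2 + C)*(1/(7*C)) = (2 + C)/(7*C))
-2786*U(4) = -398*(2 + 4)/4 = -398*6/4 = -2786*3/14 = -597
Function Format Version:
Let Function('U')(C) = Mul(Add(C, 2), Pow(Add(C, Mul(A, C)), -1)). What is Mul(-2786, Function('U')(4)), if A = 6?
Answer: -597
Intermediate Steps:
Function('U')(C) = Mul(Rational(1, 7), Pow(C, -1), Add(2, C)) (Function('U')(C) = Mul(Add(C, 2), Pow(Add(C, Mul(6, C)), -1)) = Mul(Add(2, C), Pow(Mul(7, C), -1)) = Mul(Add(2, C), Mul(Rational(1, 7), Pow(C, -1))) = Mul(Rational(1, 7), Pow(C, -1), Add(2, C)))
Mul(-2786, Function('U')(4)) = Mul(-2786, Mul(Rational(1, 7), Pow(4, -1), Add(2, 4))) = Mul(-2786, Mul(Rational(1, 7), Rational(1, 4), 6)) = Mul(-2786, Rational(3, 14)) = -597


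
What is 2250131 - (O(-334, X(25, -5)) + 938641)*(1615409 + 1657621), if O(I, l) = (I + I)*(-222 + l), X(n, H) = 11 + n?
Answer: -3478865333539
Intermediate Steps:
O(I, l) = 2*I*(-222 + l) (O(I, l) = (2*I)*(-222 + l) = 2*I*(-222 + l))
2250131 - (O(-334, X(25, -5)) + 938641)*(1615409 + 1657621) = 2250131 - (2*(-334)*(-222 + (11 + 25)) + 938641)*(1615409 + 1657621) = 2250131 - (2*(-334)*(-222 + 36) + 938641)*3273030 = 2250131 - (2*(-334)*(-186) + 938641)*3273030 = 2250131 - (124248 + 938641)*3273030 = 2250131 - 1062889*3273030 = 2250131 - 1*3478867583670 = 2250131 - 3478867583670 = -3478865333539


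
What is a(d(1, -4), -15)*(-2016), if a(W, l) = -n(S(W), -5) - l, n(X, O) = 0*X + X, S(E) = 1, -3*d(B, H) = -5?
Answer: -28224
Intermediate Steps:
d(B, H) = 5/3 (d(B, H) = -⅓*(-5) = 5/3)
n(X, O) = X (n(X, O) = 0 + X = X)
a(W, l) = -1 - l (a(W, l) = -1*1 - l = -1 - l)
a(d(1, -4), -15)*(-2016) = (-1 - 1*(-15))*(-2016) = (-1 + 15)*(-2016) = 14*(-2016) = -28224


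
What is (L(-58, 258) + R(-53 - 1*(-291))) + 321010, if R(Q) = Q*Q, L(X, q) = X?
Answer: 377596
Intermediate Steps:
R(Q) = Q**2
(L(-58, 258) + R(-53 - 1*(-291))) + 321010 = (-58 + (-53 - 1*(-291))**2) + 321010 = (-58 + (-53 + 291)**2) + 321010 = (-58 + 238**2) + 321010 = (-58 + 56644) + 321010 = 56586 + 321010 = 377596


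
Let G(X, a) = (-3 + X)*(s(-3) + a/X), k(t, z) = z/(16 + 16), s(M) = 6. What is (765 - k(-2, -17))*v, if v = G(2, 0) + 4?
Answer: -24497/16 ≈ -1531.1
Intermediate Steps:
k(t, z) = z/32
G(X, a) = (-3 + X)*(6 + a/X)
v = -2 (v = (-18 + 0 + 6*2 - 3*0/2) + 4 = (-18 + 0 + 12 - 3*0*1/2) + 4 = (-18 + 0 + 12 + 0) + 4 = -6 + 4 = -2)
(765 - k(-2, -17))*v = (765 - (-17)/32)*(-2) = (765 - 1*(-17/32))*(-2) = (765 + 17/32)*(-2) = (24497/32)*(-2) = -24497/16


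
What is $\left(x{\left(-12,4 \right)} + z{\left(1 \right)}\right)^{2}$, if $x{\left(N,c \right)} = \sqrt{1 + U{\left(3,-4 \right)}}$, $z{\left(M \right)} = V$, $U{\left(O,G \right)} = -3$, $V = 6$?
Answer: $\left(6 + i \sqrt{2}\right)^{2} \approx 34.0 + 16.971 i$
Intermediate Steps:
$z{\left(M \right)} = 6$
$x{\left(N,c \right)} = i \sqrt{2}$ ($x{\left(N,c \right)} = \sqrt{1 - 3} = \sqrt{-2} = i \sqrt{2}$)
$\left(x{\left(-12,4 \right)} + z{\left(1 \right)}\right)^{2} = \left(i \sqrt{2} + 6\right)^{2} = \left(6 + i \sqrt{2}\right)^{2}$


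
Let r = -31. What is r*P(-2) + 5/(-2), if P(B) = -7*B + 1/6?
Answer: -1325/3 ≈ -441.67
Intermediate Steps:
P(B) = ⅙ - 7*B (P(B) = -7*B + ⅙ = ⅙ - 7*B)
r*P(-2) + 5/(-2) = -31*(⅙ - 7*(-2)) + 5/(-2) = -31*(⅙ + 14) + 5*(-½) = -31*85/6 - 5/2 = -2635/6 - 5/2 = -1325/3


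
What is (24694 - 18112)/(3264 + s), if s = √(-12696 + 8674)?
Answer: 10741824/5328859 - 3291*I*√4022/5328859 ≈ 2.0158 - 0.039167*I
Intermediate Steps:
s = I*√4022 (s = √(-4022) = I*√4022 ≈ 63.419*I)
(24694 - 18112)/(3264 + s) = (24694 - 18112)/(3264 + I*√4022) = 6582/(3264 + I*√4022)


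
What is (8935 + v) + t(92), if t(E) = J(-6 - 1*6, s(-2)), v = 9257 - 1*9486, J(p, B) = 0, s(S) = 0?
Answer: 8706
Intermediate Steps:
v = -229 (v = 9257 - 9486 = -229)
t(E) = 0
(8935 + v) + t(92) = (8935 - 229) + 0 = 8706 + 0 = 8706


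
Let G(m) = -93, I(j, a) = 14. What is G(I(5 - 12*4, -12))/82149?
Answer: -31/27383 ≈ -0.0011321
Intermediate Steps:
G(I(5 - 12*4, -12))/82149 = -93/82149 = -93*1/82149 = -31/27383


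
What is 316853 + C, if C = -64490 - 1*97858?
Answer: 154505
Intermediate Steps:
C = -162348 (C = -64490 - 97858 = -162348)
316853 + C = 316853 - 162348 = 154505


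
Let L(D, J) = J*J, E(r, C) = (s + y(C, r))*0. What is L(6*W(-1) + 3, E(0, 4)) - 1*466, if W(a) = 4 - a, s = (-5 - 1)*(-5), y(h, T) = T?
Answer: -466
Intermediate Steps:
s = 30 (s = -6*(-5) = 30)
E(r, C) = 0 (E(r, C) = (30 + r)*0 = 0)
L(D, J) = J**2
L(6*W(-1) + 3, E(0, 4)) - 1*466 = 0**2 - 1*466 = 0 - 466 = -466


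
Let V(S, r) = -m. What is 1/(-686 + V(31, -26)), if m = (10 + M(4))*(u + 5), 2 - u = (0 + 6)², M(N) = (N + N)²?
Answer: 1/1460 ≈ 0.00068493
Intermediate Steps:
M(N) = 4*N² (M(N) = (2*N)² = 4*N²)
u = -34 (u = 2 - (0 + 6)² = 2 - 1*6² = 2 - 1*36 = 2 - 36 = -34)
m = -2146 (m = (10 + 4*4²)*(-34 + 5) = (10 + 4*16)*(-29) = (10 + 64)*(-29) = 74*(-29) = -2146)
V(S, r) = 2146 (V(S, r) = -1*(-2146) = 2146)
1/(-686 + V(31, -26)) = 1/(-686 + 2146) = 1/1460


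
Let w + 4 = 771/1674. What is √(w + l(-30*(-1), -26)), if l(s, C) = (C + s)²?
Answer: √431086/186 ≈ 3.5300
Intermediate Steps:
w = -1975/558 (w = -4 + 771/1674 = -4 + 771*(1/1674) = -4 + 257/558 = -1975/558 ≈ -3.5394)
√(w + l(-30*(-1), -26)) = √(-1975/558 + (-26 - 30*(-1))²) = √(-1975/558 + (-26 + 30)²) = √(-1975/558 + 4²) = √(-1975/558 + 16) = √(6953/558) = √431086/186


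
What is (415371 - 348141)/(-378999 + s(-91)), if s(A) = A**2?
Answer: -33615/185359 ≈ -0.18135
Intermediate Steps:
(415371 - 348141)/(-378999 + s(-91)) = (415371 - 348141)/(-378999 + (-91)**2) = 67230/(-378999 + 8281) = 67230/(-370718) = 67230*(-1/370718) = -33615/185359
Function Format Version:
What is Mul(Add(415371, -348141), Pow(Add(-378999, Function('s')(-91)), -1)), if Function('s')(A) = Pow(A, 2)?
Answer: Rational(-33615, 185359) ≈ -0.18135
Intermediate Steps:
Mul(Add(415371, -348141), Pow(Add(-378999, Function('s')(-91)), -1)) = Mul(Add(415371, -348141), Pow(Add(-378999, Pow(-91, 2)), -1)) = Mul(67230, Pow(Add(-378999, 8281), -1)) = Mul(67230, Pow(-370718, -1)) = Mul(67230, Rational(-1, 370718)) = Rational(-33615, 185359)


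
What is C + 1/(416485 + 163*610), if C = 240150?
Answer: 123896987251/515915 ≈ 2.4015e+5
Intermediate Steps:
C + 1/(416485 + 163*610) = 240150 + 1/(416485 + 163*610) = 240150 + 1/(416485 + 99430) = 240150 + 1/515915 = 123896987251/515915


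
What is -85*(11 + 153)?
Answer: -13940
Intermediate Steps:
-85*(11 + 153) = -85*164 = -13940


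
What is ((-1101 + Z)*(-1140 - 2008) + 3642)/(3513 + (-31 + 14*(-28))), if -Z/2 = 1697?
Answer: 7076951/1545 ≈ 4580.5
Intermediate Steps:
Z = -3394 (Z = -2*1697 = -3394)
((-1101 + Z)*(-1140 - 2008) + 3642)/(3513 + (-31 + 14*(-28))) = ((-1101 - 3394)*(-1140 - 2008) + 3642)/(3513 + (-31 + 14*(-28))) = (-4495*(-3148) + 3642)/(3513 + (-31 - 392)) = (14150260 + 3642)/(3513 - 423) = 14153902/3090 = 14153902*(1/3090) = 7076951/1545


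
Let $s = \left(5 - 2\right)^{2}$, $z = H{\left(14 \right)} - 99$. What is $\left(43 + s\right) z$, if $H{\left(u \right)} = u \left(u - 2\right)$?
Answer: $3588$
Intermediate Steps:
$H{\left(u \right)} = u \left(-2 + u\right)$
$z = 69$ ($z = 14 \left(-2 + 14\right) - 99 = 14 \cdot 12 - 99 = 168 - 99 = 69$)
$s = 9$ ($s = 3^{2} = 9$)
$\left(43 + s\right) z = \left(43 + 9\right) 69 = 52 \cdot 69 = 3588$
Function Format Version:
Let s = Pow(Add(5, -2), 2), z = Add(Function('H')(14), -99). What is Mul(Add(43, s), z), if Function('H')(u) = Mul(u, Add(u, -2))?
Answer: 3588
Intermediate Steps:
Function('H')(u) = Mul(u, Add(-2, u))
z = 69 (z = Add(Mul(14, Add(-2, 14)), -99) = Add(Mul(14, 12), -99) = Add(168, -99) = 69)
s = 9 (s = Pow(3, 2) = 9)
Mul(Add(43, s), z) = Mul(Add(43, 9), 69) = Mul(52, 69) = 3588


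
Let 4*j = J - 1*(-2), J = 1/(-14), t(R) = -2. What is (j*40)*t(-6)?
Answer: -270/7 ≈ -38.571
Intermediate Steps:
J = -1/14 ≈ -0.071429
j = 27/56 (j = (-1/14 - 1*(-2))/4 = (-1/14 + 2)/4 = (¼)*(27/14) = 27/56 ≈ 0.48214)
(j*40)*t(-6) = ((27/56)*40)*(-2) = (135/7)*(-2) = -270/7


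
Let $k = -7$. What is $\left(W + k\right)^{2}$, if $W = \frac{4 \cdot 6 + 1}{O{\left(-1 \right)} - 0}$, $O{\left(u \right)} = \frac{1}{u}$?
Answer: $1024$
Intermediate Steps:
$W = -25$ ($W = \frac{4 \cdot 6 + 1}{\frac{1}{-1} - 0} = \frac{24 + 1}{-1 + 0} = \frac{25}{-1} = 25 \left(-1\right) = -25$)
$\left(W + k\right)^{2} = \left(-25 - 7\right)^{2} = \left(-32\right)^{2} = 1024$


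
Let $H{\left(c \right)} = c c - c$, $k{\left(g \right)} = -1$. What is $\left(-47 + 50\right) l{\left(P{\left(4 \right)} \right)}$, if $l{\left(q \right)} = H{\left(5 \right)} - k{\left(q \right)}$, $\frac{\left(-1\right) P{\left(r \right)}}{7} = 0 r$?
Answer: $63$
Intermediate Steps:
$H{\left(c \right)} = c^{2} - c$
$P{\left(r \right)} = 0$ ($P{\left(r \right)} = - 7 \cdot 0 r = \left(-7\right) 0 = 0$)
$l{\left(q \right)} = 21$ ($l{\left(q \right)} = 5 \left(-1 + 5\right) - -1 = 5 \cdot 4 + 1 = 20 + 1 = 21$)
$\left(-47 + 50\right) l{\left(P{\left(4 \right)} \right)} = \left(-47 + 50\right) 21 = 3 \cdot 21 = 63$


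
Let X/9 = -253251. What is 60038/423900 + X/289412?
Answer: -237200543111/30670436700 ≈ -7.7338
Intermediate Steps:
X = -2279259 (X = 9*(-253251) = -2279259)
60038/423900 + X/289412 = 60038/423900 - 2279259/289412 = 60038*(1/423900) - 2279259*1/289412 = 30019/211950 - 2279259/289412 = -237200543111/30670436700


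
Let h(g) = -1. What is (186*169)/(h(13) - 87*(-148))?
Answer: 31434/12875 ≈ 2.4415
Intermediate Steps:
(186*169)/(h(13) - 87*(-148)) = (186*169)/(-1 - 87*(-148)) = 31434/(-1 + 12876) = 31434/12875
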